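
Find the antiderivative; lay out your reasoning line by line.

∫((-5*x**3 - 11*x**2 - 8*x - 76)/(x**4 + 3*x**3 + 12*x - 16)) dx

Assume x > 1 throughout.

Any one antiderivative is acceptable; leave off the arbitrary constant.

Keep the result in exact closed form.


Step 1. Decompose ∫((-5*x**3 - 11*x**2 - 8*x - 76)/(x**4 + 3*x**3 + 12*x - 16)) dx by partial fractions, (-5*x**3 - 11*x**2 - 8*x - 76)/(x**4 + 3*x**3 + 12*x - 16) = 4/(x**2 + 4) - 1/(x + 4) - 4/(x - 1): now ∫(-4/(x - 1)) dx + ∫(-1/(x + 4)) dx + ∫(4/(x**2 + 4)) dx.
Step 2. Evaluate the standard form [assuming x > 1]: now -4*log(x - 1) + ∫(-1/(x + 4)) dx + ∫(4/(x**2 + 4)) dx.
Step 3. Evaluate the standard form [assuming x > -4]: now -4*log(x - 1) - log(x + 4) + ∫(4/(x**2 + 4)) dx.
Step 4. Evaluate the standard form: now -4*log(x - 1) - log(x + 4) + 2*atan(x/2).
Answer: -4*log(x - 1) - log(x + 4) + 2*atan(x/2).


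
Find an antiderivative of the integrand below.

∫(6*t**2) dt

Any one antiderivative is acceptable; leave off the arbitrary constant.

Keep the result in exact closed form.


Answer: 2*t**3.


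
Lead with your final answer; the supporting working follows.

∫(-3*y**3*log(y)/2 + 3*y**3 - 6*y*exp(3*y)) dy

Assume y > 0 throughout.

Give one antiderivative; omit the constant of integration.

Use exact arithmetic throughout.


The answer is -3*y**4*log(y)/8 + 27*y**4/32 - 2*y*exp(3*y) + 2*exp(3*y)/3.
Step 1. Rewrite: now ∫(3*y**3) dy + ∫(-6*y*exp(3*y)) dy + ∫(-3*y**3*log(y)/2) dy.
Step 2. Integrate ∫(-3*y**3*log(y)/2) dy by parts with u = log(y), dv = (-3*y**3/2) dy, so v = -3*y**4/8 [assuming y > 0]: now -3*y**4*log(y)/8 + ∫(3*y**3/8) dy + ∫(3*y**3) dy + ∫(-6*y*exp(3*y)) dy.
Step 3. Evaluate the standard form: now -3*y**4*log(y)/8 + 3*y**4/32 + ∫(3*y**3) dy + ∫(-6*y*exp(3*y)) dy.
Step 4. Evaluate the standard form: now -3*y**4*log(y)/8 + 27*y**4/32 + ∫(-6*y*exp(3*y)) dy.
Step 5. Integrate ∫(-6*y*exp(3*y)) dy by parts with u = y, dv = (-6*exp(3*y)) dy, so v = -2*exp(3*y): now -3*y**4*log(y)/8 + 27*y**4/32 - 2*y*exp(3*y) + ∫(2*exp(3*y)) dy.
Step 6. Evaluate the standard form: now -3*y**4*log(y)/8 + 27*y**4/32 - 2*y*exp(3*y) + 2*exp(3*y)/3.
Answer: -3*y**4*log(y)/8 + 27*y**4/32 - 2*y*exp(3*y) + 2*exp(3*y)/3.


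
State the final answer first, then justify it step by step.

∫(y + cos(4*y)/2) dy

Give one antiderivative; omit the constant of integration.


The answer is y**2/2 + sin(4*y)/8.
Step 1. Rewrite: now ∫(y) dy + ∫(cos(4*y)/2) dy.
Step 2. Evaluate the standard form: now y**2/2 + ∫(cos(4*y)/2) dy.
Step 3. Evaluate the standard form: now y**2/2 + sin(4*y)/8.
Answer: y**2/2 + sin(4*y)/8.


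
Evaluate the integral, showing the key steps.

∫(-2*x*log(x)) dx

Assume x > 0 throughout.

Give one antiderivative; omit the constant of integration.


Step 1. Integrate ∫(-2*x*log(x)) dx by parts with u = log(x), dv = (-2*x) dx, so v = -x**2 [assuming x > 0]: now -x**2*log(x) + ∫(x) dx.
Step 2. Evaluate the standard form: now -x**2*log(x) + x**2/2.
Answer: -x**2*log(x) + x**2/2.


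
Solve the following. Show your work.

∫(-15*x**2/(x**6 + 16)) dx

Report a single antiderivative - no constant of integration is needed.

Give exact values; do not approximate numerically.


Step 1. Substitute u = x**3, turning ∫(-15*x**2/(x**6 + 16)) dx into ∫(-5/(u**2 + 16)) du: now ∫(-5/(u**2 + 16)) du.
Step 2. Evaluate the standard form: now -5*atan(u/4)/4.
Step 3. Substitute back u = x**3: now -5*atan(x**3/4)/4.
Answer: -5*atan(x**3/4)/4.


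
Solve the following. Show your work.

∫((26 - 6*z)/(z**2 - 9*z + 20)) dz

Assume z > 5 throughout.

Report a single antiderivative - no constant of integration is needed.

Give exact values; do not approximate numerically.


Step 1. Decompose ∫((26 - 6*z)/(z**2 - 9*z + 20)) dz by partial fractions, (26 - 6*z)/(z**2 - 9*z + 20) = -2/(z - 4) - 4/(z - 5): now ∫(-4/(z - 5)) dz + ∫(-2/(z - 4)) dz.
Step 2. Evaluate the standard form [assuming z > 4]: now -2*log(z - 4) + ∫(-4/(z - 5)) dz.
Step 3. Evaluate the standard form [assuming z > 5]: now -4*log(z - 5) - 2*log(z - 4).
Answer: -4*log(z - 5) - 2*log(z - 4).


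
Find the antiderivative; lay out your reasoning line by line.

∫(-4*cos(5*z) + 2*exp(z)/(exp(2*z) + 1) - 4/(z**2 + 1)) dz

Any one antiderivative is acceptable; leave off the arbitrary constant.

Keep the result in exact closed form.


Step 1. Rewrite: now ∫(2*exp(z)/(exp(2*z) + 1)) dz + ∫(-4/(z**2 + 1)) dz + ∫(-4*cos(5*z)) dz.
Step 2. Evaluate the standard form: now -4*sin(5*z)/5 + ∫(2*exp(z)/(exp(2*z) + 1)) dz + ∫(-4/(z**2 + 1)) dz.
Step 3. Substitute u = exp(z), turning ∫(2*exp(z)/(exp(2*z) + 1)) dz into ∫(2/(u**2 + 1)) du: now -4*sin(5*z)/5 + ∫(2/(u**2 + 1)) du + ∫(-4/(z**2 + 1)) dz.
Step 4. Evaluate the standard form: now -4*sin(5*z)/5 + 2*atan(u) + ∫(-4/(z**2 + 1)) dz.
Step 5. Substitute back u = exp(z): now -4*sin(5*z)/5 + 2*atan(exp(z)) + ∫(-4/(z**2 + 1)) dz.
Step 6. Evaluate the standard form: now -4*sin(5*z)/5 - 4*atan(z) + 2*atan(exp(z)).
Answer: -4*sin(5*z)/5 - 4*atan(z) + 2*atan(exp(z)).


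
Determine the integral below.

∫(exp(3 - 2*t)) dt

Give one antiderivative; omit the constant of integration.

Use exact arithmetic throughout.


Answer: -exp(3 - 2*t)/2.


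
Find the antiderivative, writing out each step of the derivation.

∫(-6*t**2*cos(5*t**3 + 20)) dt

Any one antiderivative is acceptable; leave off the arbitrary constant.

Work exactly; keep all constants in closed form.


Step 1. Substitute u = t**3 + 4, turning ∫(-6*t**2*cos(5*t**3 + 20)) dt into ∫(-2*cos(5*u)) du: now ∫(-2*cos(5*u)) du.
Step 2. Evaluate the standard form: now -2*sin(5*u)/5.
Step 3. Substitute back u = t**3 + 4: now -2*sin(5*t**3 + 20)/5.
Answer: -2*sin(5*t**3 + 20)/5.


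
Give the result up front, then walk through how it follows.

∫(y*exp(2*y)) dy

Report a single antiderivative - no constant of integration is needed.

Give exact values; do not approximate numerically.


The answer is y*exp(2*y)/2 - exp(2*y)/4.
Step 1. Integrate ∫(y*exp(2*y)) dy by parts with u = y, dv = (exp(2*y)) dy, so v = exp(2*y)/2: now y*exp(2*y)/2 + ∫(-exp(2*y)/2) dy.
Step 2. Evaluate the standard form: now y*exp(2*y)/2 - exp(2*y)/4.
Answer: y*exp(2*y)/2 - exp(2*y)/4.


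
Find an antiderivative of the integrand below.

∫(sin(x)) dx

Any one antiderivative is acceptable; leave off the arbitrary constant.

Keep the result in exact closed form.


Answer: -cos(x).


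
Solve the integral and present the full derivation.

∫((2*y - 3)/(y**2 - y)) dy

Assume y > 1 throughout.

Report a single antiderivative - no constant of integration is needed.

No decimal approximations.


Step 1. Decompose ∫((2*y - 3)/(y**2 - y)) dy by partial fractions, (2*y - 3)/(y**2 - y) = -1/(y - 1) + 3/y: now ∫(3/y) dy + ∫(-1/(y - 1)) dy.
Step 2. Evaluate the standard form [assuming y > 0]: now 3*log(y) + ∫(-1/(y - 1)) dy.
Step 3. Evaluate the standard form [assuming y > 1]: now 3*log(y) - log(y - 1).
Answer: 3*log(y) - log(y - 1).


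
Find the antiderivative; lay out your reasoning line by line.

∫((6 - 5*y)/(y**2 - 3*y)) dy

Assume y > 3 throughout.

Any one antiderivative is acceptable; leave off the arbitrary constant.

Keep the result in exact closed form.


Step 1. Decompose ∫((6 - 5*y)/(y**2 - 3*y)) dy by partial fractions, (6 - 5*y)/(y**2 - 3*y) = -3/(y - 3) - 2/y: now ∫(-2/y) dy + ∫(-3/(y - 3)) dy.
Step 2. Evaluate the standard form [assuming y > 3]: now -3*log(y - 3) + ∫(-2/y) dy.
Step 3. Evaluate the standard form [assuming y > 0]: now -2*log(y) - 3*log(y - 3).
Answer: -2*log(y) - 3*log(y - 3).


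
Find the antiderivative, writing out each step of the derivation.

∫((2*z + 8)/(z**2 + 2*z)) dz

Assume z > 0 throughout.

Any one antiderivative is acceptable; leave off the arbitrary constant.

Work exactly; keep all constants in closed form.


Step 1. Decompose ∫((2*z + 8)/(z**2 + 2*z)) dz by partial fractions, (2*z + 8)/(z**2 + 2*z) = -2/(z + 2) + 4/z: now ∫(4/z) dz + ∫(-2/(z + 2)) dz.
Step 2. Evaluate the standard form [assuming z > 0]: now 4*log(z) + ∫(-2/(z + 2)) dz.
Step 3. Evaluate the standard form [assuming z > -2]: now 4*log(z) - 2*log(z + 2).
Answer: 4*log(z) - 2*log(z + 2).


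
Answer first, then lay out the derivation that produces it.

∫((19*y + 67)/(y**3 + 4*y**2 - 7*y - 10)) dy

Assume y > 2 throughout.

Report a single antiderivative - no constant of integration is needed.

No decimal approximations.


The answer is 5*log(y - 2) - 4*log(y + 1) - log(y + 5).
Step 1. Decompose ∫((19*y + 67)/(y**3 + 4*y**2 - 7*y - 10)) dy by partial fractions, (19*y + 67)/(y**3 + 4*y**2 - 7*y - 10) = -1/(y + 5) - 4/(y + 1) + 5/(y - 2): now ∫(5/(y - 2)) dy + ∫(-4/(y + 1)) dy + ∫(-1/(y + 5)) dy.
Step 2. Evaluate the standard form [assuming y > -1]: now -4*log(y + 1) + ∫(5/(y - 2)) dy + ∫(-1/(y + 5)) dy.
Step 3. Evaluate the standard form [assuming y > -5]: now -4*log(y + 1) - log(y + 5) + ∫(5/(y - 2)) dy.
Step 4. Evaluate the standard form [assuming y > 2]: now 5*log(y - 2) - 4*log(y + 1) - log(y + 5).
Answer: 5*log(y - 2) - 4*log(y + 1) - log(y + 5).


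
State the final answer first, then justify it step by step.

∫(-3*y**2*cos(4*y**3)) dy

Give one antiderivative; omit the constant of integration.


The answer is -sin(4*y**3)/4.
Step 1. Substitute u = y**3, turning ∫(-3*y**2*cos(4*y**3)) dy into ∫(-cos(4*u)) du: now ∫(-cos(4*u)) du.
Step 2. Evaluate the standard form: now -sin(4*u)/4.
Step 3. Substitute back u = y**3: now -sin(4*y**3)/4.
Answer: -sin(4*y**3)/4.


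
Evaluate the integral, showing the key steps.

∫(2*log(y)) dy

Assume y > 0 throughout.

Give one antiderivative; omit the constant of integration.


Step 1. Integrate ∫(2*log(y)) dy by parts with u = log(y), dv = (2) dy, so v = 2*y [assuming y > 0]: now 2*y*log(y) + ∫(-2) dy.
Step 2. Evaluate the standard form: now 2*y*log(y) - 2*y.
Answer: 2*y*log(y) - 2*y.


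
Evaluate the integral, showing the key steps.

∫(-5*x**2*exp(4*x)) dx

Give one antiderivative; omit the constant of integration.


Step 1. Integrate ∫(-5*x**2*exp(4*x)) dx by parts with u = x**2, dv = (-5*exp(4*x)) dx, so v = -5*exp(4*x)/4: now -5*x**2*exp(4*x)/4 + ∫(5*x*exp(4*x)/2) dx.
Step 2. Integrate ∫(5*x*exp(4*x)/2) dx by parts with u = x, dv = (5*exp(4*x)/2) dx, so v = 5*exp(4*x)/8: now -5*x**2*exp(4*x)/4 + 5*x*exp(4*x)/8 + ∫(-5*exp(4*x)/8) dx.
Step 3. Evaluate the standard form: now -5*x**2*exp(4*x)/4 + 5*x*exp(4*x)/8 - 5*exp(4*x)/32.
Answer: -5*x**2*exp(4*x)/4 + 5*x*exp(4*x)/8 - 5*exp(4*x)/32.


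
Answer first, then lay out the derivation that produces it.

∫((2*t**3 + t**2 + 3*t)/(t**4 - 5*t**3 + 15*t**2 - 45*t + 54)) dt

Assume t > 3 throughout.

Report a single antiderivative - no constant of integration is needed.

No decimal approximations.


The answer is 4*log(t - 3) - 2*log(t - 2) + atan(t/3).
Step 1. Decompose ∫((2*t**3 + t**2 + 3*t)/(t**4 - 5*t**3 + 15*t**2 - 45*t + 54)) dt by partial fractions, (2*t**3 + t**2 + 3*t)/(t**4 - 5*t**3 + 15*t**2 - 45*t + 54) = 3/(t**2 + 9) - 2/(t - 2) + 4/(t - 3): now ∫(4/(t - 3)) dt + ∫(-2/(t - 2)) dt + ∫(3/(t**2 + 9)) dt.
Step 2. Evaluate the standard form [assuming t > 2]: now -2*log(t - 2) + ∫(4/(t - 3)) dt + ∫(3/(t**2 + 9)) dt.
Step 3. Evaluate the standard form [assuming t > 3]: now 4*log(t - 3) - 2*log(t - 2) + ∫(3/(t**2 + 9)) dt.
Step 4. Evaluate the standard form: now 4*log(t - 3) - 2*log(t - 2) + atan(t/3).
Answer: 4*log(t - 3) - 2*log(t - 2) + atan(t/3).


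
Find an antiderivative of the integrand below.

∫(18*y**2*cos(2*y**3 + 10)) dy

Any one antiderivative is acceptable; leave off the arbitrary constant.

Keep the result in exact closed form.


Answer: 3*sin(2*y**3 + 10).


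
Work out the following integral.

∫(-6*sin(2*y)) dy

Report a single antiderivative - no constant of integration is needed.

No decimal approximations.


Answer: 3*cos(2*y).


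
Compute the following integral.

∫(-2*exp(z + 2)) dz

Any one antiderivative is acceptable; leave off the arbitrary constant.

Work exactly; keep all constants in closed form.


Answer: -2*exp(z + 2).


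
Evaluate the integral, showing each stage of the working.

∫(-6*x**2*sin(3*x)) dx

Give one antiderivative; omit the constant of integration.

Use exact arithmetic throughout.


Step 1. Integrate ∫(-6*x**2*sin(3*x)) dx by parts with u = x**2, dv = (-6*sin(3*x)) dx, so v = 2*cos(3*x): now 2*x**2*cos(3*x) + ∫(-4*x*cos(3*x)) dx.
Step 2. Integrate ∫(-4*x*cos(3*x)) dx by parts with u = x, dv = (-4*cos(3*x)) dx, so v = -4*sin(3*x)/3: now 2*x**2*cos(3*x) - 4*x*sin(3*x)/3 + ∫(4*sin(3*x)/3) dx.
Step 3. Evaluate the standard form: now 2*x**2*cos(3*x) - 4*x*sin(3*x)/3 - 4*cos(3*x)/9.
Answer: 2*x**2*cos(3*x) - 4*x*sin(3*x)/3 - 4*cos(3*x)/9.


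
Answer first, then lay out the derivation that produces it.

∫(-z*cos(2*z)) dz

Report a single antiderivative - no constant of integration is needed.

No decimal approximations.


The answer is -z*sin(2*z)/2 - cos(2*z)/4.
Step 1. Integrate ∫(-z*cos(2*z)) dz by parts with u = z, dv = (-cos(2*z)) dz, so v = -sin(2*z)/2: now -z*sin(2*z)/2 + ∫(sin(2*z)/2) dz.
Step 2. Evaluate the standard form: now -z*sin(2*z)/2 - cos(2*z)/4.
Answer: -z*sin(2*z)/2 - cos(2*z)/4.


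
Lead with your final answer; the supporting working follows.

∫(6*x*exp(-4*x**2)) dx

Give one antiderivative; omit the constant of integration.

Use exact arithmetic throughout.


The answer is -3*exp(-4*x**2)/4.
Step 1. Substitute u = x**2, turning ∫(6*x*exp(-4*x**2)) dx into ∫(3*exp(-4*u)) du: now ∫(3*exp(-4*u)) du.
Step 2. Evaluate the standard form: now -3*exp(-4*u)/4.
Step 3. Substitute back u = x**2: now -3*exp(-4*x**2)/4.
Answer: -3*exp(-4*x**2)/4.


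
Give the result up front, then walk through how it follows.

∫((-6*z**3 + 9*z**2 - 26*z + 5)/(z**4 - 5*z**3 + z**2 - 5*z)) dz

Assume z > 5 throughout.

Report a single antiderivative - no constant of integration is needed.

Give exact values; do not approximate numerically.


The answer is -log(z) - 5*log(z - 5) + 4*atan(z).
Step 1. Decompose ∫((-6*z**3 + 9*z**2 - 26*z + 5)/(z**4 - 5*z**3 + z**2 - 5*z)) dz by partial fractions, (-6*z**3 + 9*z**2 - 26*z + 5)/(z**4 - 5*z**3 + z**2 - 5*z) = 4/(z**2 + 1) - 5/(z - 5) - 1/z: now ∫(-1/z) dz + ∫(-5/(z - 5)) dz + ∫(4/(z**2 + 1)) dz.
Step 2. Evaluate the standard form [assuming z > 0]: now -log(z) + ∫(-5/(z - 5)) dz + ∫(4/(z**2 + 1)) dz.
Step 3. Evaluate the standard form [assuming z > 5]: now -log(z) - 5*log(z - 5) + ∫(4/(z**2 + 1)) dz.
Step 4. Evaluate the standard form: now -log(z) - 5*log(z - 5) + 4*atan(z).
Answer: -log(z) - 5*log(z - 5) + 4*atan(z).


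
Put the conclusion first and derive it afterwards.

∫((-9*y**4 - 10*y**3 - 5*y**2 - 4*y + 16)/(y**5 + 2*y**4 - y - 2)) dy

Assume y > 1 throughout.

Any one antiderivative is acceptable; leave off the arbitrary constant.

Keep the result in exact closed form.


The answer is -log(y - 1) - 4*log(y + 1) - 4*log(y + 2) - 3*atan(y).
Step 1. Decompose ∫((-9*y**4 - 10*y**3 - 5*y**2 - 4*y + 16)/(y**5 + 2*y**4 - y - 2)) dy by partial fractions, (-9*y**4 - 10*y**3 - 5*y**2 - 4*y + 16)/(y**5 + 2*y**4 - y - 2) = -3/(y**2 + 1) - 4/(y + 2) - 4/(y + 1) - 1/(y - 1): now ∫(-1/(y - 1)) dy + ∫(-4/(y + 1)) dy + ∫(-4/(y + 2)) dy + ∫(-3/(y**2 + 1)) dy.
Step 2. Evaluate the standard form [assuming y > -2]: now -4*log(y + 2) + ∫(-1/(y - 1)) dy + ∫(-4/(y + 1)) dy + ∫(-3/(y**2 + 1)) dy.
Step 3. Evaluate the standard form [assuming y > 1]: now -log(y - 1) - 4*log(y + 2) + ∫(-4/(y + 1)) dy + ∫(-3/(y**2 + 1)) dy.
Step 4. Evaluate the standard form [assuming y > -1]: now -log(y - 1) - 4*log(y + 1) - 4*log(y + 2) + ∫(-3/(y**2 + 1)) dy.
Step 5. Evaluate the standard form: now -log(y - 1) - 4*log(y + 1) - 4*log(y + 2) - 3*atan(y).
Answer: -log(y - 1) - 4*log(y + 1) - 4*log(y + 2) - 3*atan(y).


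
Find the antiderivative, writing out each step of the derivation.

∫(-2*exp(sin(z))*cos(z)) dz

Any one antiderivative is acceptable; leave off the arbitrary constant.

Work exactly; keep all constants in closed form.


Step 1. Substitute u = sin(z), turning ∫(-2*exp(sin(z))*cos(z)) dz into ∫(-2*exp(u)) du: now ∫(-2*exp(u)) du.
Step 2. Evaluate the standard form: now -2*exp(u).
Step 3. Substitute back u = sin(z): now -2*exp(sin(z)).
Answer: -2*exp(sin(z)).


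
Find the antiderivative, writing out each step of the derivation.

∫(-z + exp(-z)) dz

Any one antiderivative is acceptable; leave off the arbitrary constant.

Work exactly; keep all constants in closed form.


Step 1. Rewrite: now ∫(-z) dz + ∫(exp(-z)) dz.
Step 2. Evaluate the standard form: now -z**2/2 + ∫(exp(-z)) dz.
Step 3. Evaluate the standard form: now -z**2/2 - exp(-z).
Answer: -z**2/2 - exp(-z).


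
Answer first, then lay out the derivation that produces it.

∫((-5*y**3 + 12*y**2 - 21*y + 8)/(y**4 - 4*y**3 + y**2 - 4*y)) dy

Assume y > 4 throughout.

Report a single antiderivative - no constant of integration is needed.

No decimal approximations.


The answer is -2*log(y) - 3*log(y - 4) + 4*atan(y).
Step 1. Decompose ∫((-5*y**3 + 12*y**2 - 21*y + 8)/(y**4 - 4*y**3 + y**2 - 4*y)) dy by partial fractions, (-5*y**3 + 12*y**2 - 21*y + 8)/(y**4 - 4*y**3 + y**2 - 4*y) = 4/(y**2 + 1) - 3/(y - 4) - 2/y: now ∫(-2/y) dy + ∫(-3/(y - 4)) dy + ∫(4/(y**2 + 1)) dy.
Step 2. Evaluate the standard form [assuming y > 4]: now -3*log(y - 4) + ∫(-2/y) dy + ∫(4/(y**2 + 1)) dy.
Step 3. Evaluate the standard form [assuming y > 0]: now -2*log(y) - 3*log(y - 4) + ∫(4/(y**2 + 1)) dy.
Step 4. Evaluate the standard form: now -2*log(y) - 3*log(y - 4) + 4*atan(y).
Answer: -2*log(y) - 3*log(y - 4) + 4*atan(y).


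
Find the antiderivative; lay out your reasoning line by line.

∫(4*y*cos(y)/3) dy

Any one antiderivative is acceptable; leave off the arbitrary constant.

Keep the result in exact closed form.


Step 1. Integrate ∫(4*y*cos(y)/3) dy by parts with u = y, dv = (4*cos(y)/3) dy, so v = 4*sin(y)/3: now 4*y*sin(y)/3 + ∫(-4*sin(y)/3) dy.
Step 2. Evaluate the standard form: now 4*y*sin(y)/3 + 4*cos(y)/3.
Answer: 4*y*sin(y)/3 + 4*cos(y)/3.


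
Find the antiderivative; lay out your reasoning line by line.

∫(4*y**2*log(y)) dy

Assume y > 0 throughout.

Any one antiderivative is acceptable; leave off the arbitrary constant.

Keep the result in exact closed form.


Step 1. Integrate ∫(4*y**2*log(y)) dy by parts with u = log(y), dv = (4*y**2) dy, so v = 4*y**3/3 [assuming y > 0]: now 4*y**3*log(y)/3 + ∫(-4*y**2/3) dy.
Step 2. Evaluate the standard form: now 4*y**3*log(y)/3 - 4*y**3/9.
Answer: 4*y**3*log(y)/3 - 4*y**3/9.


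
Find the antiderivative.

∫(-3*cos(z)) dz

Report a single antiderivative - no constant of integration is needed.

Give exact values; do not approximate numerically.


Answer: -3*sin(z).


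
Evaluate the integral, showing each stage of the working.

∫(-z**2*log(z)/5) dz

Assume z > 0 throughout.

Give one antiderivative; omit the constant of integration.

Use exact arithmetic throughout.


Step 1. Integrate ∫(-z**2*log(z)/5) dz by parts with u = log(z), dv = (-z**2/5) dz, so v = -z**3/15 [assuming z > 0]: now -z**3*log(z)/15 + ∫(z**2/15) dz.
Step 2. Evaluate the standard form: now -z**3*log(z)/15 + z**3/45.
Answer: -z**3*log(z)/15 + z**3/45.


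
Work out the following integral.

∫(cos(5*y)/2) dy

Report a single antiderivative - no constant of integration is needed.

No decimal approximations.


Answer: sin(5*y)/10.


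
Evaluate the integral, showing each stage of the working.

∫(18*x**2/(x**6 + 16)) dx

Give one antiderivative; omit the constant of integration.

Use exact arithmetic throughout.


Step 1. Substitute u = x**3, turning ∫(18*x**2/(x**6 + 16)) dx into ∫(6/(u**2 + 16)) du: now ∫(6/(u**2 + 16)) du.
Step 2. Evaluate the standard form: now 3*atan(u/4)/2.
Step 3. Substitute back u = x**3: now 3*atan(x**3/4)/2.
Answer: 3*atan(x**3/4)/2.


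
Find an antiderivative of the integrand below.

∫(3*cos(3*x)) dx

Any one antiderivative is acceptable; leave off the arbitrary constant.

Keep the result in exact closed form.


Answer: sin(3*x).


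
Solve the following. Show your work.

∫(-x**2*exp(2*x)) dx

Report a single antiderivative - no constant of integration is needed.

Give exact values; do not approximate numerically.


Step 1. Integrate ∫(-x**2*exp(2*x)) dx by parts with u = x**2, dv = (-exp(2*x)) dx, so v = -exp(2*x)/2: now -x**2*exp(2*x)/2 + ∫(x*exp(2*x)) dx.
Step 2. Integrate ∫(x*exp(2*x)) dx by parts with u = x, dv = (exp(2*x)) dx, so v = exp(2*x)/2: now -x**2*exp(2*x)/2 + x*exp(2*x)/2 + ∫(-exp(2*x)/2) dx.
Step 3. Evaluate the standard form: now -x**2*exp(2*x)/2 + x*exp(2*x)/2 - exp(2*x)/4.
Answer: -x**2*exp(2*x)/2 + x*exp(2*x)/2 - exp(2*x)/4.


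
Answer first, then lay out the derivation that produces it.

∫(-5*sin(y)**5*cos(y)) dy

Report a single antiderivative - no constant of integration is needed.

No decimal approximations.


The answer is -5*sin(y)**6/6.
Step 1. Substitute u = sin(y), turning ∫(-5*sin(y)**5*cos(y)) dy into ∫(-5*u**5) du: now ∫(-5*u**5) du.
Step 2. Evaluate the standard form: now -5*u**6/6.
Step 3. Substitute back u = sin(y): now -5*sin(y)**6/6.
Answer: -5*sin(y)**6/6.


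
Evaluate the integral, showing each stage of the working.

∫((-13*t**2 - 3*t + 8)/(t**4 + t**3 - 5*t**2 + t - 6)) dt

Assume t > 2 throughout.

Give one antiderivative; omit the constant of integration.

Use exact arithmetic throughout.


Step 1. Decompose ∫((-13*t**2 - 3*t + 8)/(t**4 + t**3 - 5*t**2 + t - 6)) dt by partial fractions, (-13*t**2 - 3*t + 8)/(t**4 + t**3 - 5*t**2 + t - 6) = -3/(t**2 + 1) + 2/(t + 3) - 2/(t - 2): now ∫(-2/(t - 2)) dt + ∫(2/(t + 3)) dt + ∫(-3/(t**2 + 1)) dt.
Step 2. Evaluate the standard form [assuming t > 2]: now -2*log(t - 2) + ∫(2/(t + 3)) dt + ∫(-3/(t**2 + 1)) dt.
Step 3. Evaluate the standard form [assuming t > -3]: now -2*log(t - 2) + 2*log(t + 3) + ∫(-3/(t**2 + 1)) dt.
Step 4. Evaluate the standard form: now -2*log(t - 2) + 2*log(t + 3) - 3*atan(t).
Answer: -2*log(t - 2) + 2*log(t + 3) - 3*atan(t).


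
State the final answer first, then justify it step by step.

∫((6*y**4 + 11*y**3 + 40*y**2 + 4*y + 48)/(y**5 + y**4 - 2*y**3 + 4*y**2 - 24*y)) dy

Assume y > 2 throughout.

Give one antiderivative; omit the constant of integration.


The answer is -2*log(y) + 5*log(y - 2) + 3*log(y + 3) + 2*atan(y/2).
Step 1. Decompose ∫((6*y**4 + 11*y**3 + 40*y**2 + 4*y + 48)/(y**5 + y**4 - 2*y**3 + 4*y**2 - 24*y)) dy by partial fractions, (6*y**4 + 11*y**3 + 40*y**2 + 4*y + 48)/(y**5 + y**4 - 2*y**3 + 4*y**2 - 24*y) = 4/(y**2 + 4) + 3/(y + 3) + 5/(y - 2) - 2/y: now ∫(-2/y) dy + ∫(5/(y - 2)) dy + ∫(3/(y + 3)) dy + ∫(4/(y**2 + 4)) dy.
Step 2. Evaluate the standard form [assuming y > -3]: now 3*log(y + 3) + ∫(-2/y) dy + ∫(5/(y - 2)) dy + ∫(4/(y**2 + 4)) dy.
Step 3. Evaluate the standard form [assuming y > 2]: now 5*log(y - 2) + 3*log(y + 3) + ∫(-2/y) dy + ∫(4/(y**2 + 4)) dy.
Step 4. Evaluate the standard form [assuming y > 0]: now -2*log(y) + 5*log(y - 2) + 3*log(y + 3) + ∫(4/(y**2 + 4)) dy.
Step 5. Evaluate the standard form: now -2*log(y) + 5*log(y - 2) + 3*log(y + 3) + 2*atan(y/2).
Answer: -2*log(y) + 5*log(y - 2) + 3*log(y + 3) + 2*atan(y/2).


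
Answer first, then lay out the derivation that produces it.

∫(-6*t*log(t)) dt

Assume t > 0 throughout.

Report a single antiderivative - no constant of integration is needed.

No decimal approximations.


The answer is -3*t**2*log(t) + 3*t**2/2.
Step 1. Integrate ∫(-6*t*log(t)) dt by parts with u = log(t), dv = (-6*t) dt, so v = -3*t**2 [assuming t > 0]: now -3*t**2*log(t) + ∫(3*t) dt.
Step 2. Evaluate the standard form: now -3*t**2*log(t) + 3*t**2/2.
Answer: -3*t**2*log(t) + 3*t**2/2.


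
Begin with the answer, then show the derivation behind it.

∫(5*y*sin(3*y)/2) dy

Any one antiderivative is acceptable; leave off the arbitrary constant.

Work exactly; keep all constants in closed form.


The answer is -5*y*cos(3*y)/6 + 5*sin(3*y)/18.
Step 1. Integrate ∫(5*y*sin(3*y)/2) dy by parts with u = y, dv = (5*sin(3*y)/2) dy, so v = -5*cos(3*y)/6: now -5*y*cos(3*y)/6 + ∫(5*cos(3*y)/6) dy.
Step 2. Evaluate the standard form: now -5*y*cos(3*y)/6 + 5*sin(3*y)/18.
Answer: -5*y*cos(3*y)/6 + 5*sin(3*y)/18.


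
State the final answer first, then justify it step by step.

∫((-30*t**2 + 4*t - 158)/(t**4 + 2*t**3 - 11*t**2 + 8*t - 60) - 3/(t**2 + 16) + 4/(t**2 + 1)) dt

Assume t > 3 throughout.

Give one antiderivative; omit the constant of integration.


The answer is -4*log(t - 3) + 4*log(t + 5) - 3*atan(t/4)/4 + atan(t/2) + 4*atan(t).
Step 1. Rewrite: now ∫((-30*t**2 + 4*t - 158)/(t**4 + 2*t**3 - 11*t**2 + 8*t - 60)) dt + ∫(4/(t**2 + 1)) dt + ∫(-3/(t**2 + 16)) dt.
Step 2. Evaluate the standard form: now 4*atan(t) + ∫((-30*t**2 + 4*t - 158)/(t**4 + 2*t**3 - 11*t**2 + 8*t - 60)) dt + ∫(-3/(t**2 + 16)) dt.
Step 3. Decompose ∫((-30*t**2 + 4*t - 158)/(t**4 + 2*t**3 - 11*t**2 + 8*t - 60)) dt by partial fractions, (-30*t**2 + 4*t - 158)/(t**4 + 2*t**3 - 11*t**2 + 8*t - 60) = 2/(t**2 + 4) + 4/(t + 5) - 4/(t - 3): now 4*atan(t) + ∫(-4/(t - 3)) dt + ∫(4/(t + 5)) dt + ∫(2/(t**2 + 4)) dt + ∫(-3/(t**2 + 16)) dt.
Step 4. Evaluate the standard form [assuming t > 3]: now -4*log(t - 3) + 4*atan(t) + ∫(4/(t + 5)) dt + ∫(2/(t**2 + 4)) dt + ∫(-3/(t**2 + 16)) dt.
Step 5. Evaluate the standard form [assuming t > -5]: now -4*log(t - 3) + 4*log(t + 5) + 4*atan(t) + ∫(2/(t**2 + 4)) dt + ∫(-3/(t**2 + 16)) dt.
Step 6. Evaluate the standard form: now -4*log(t - 3) + 4*log(t + 5) + atan(t/2) + 4*atan(t) + ∫(-3/(t**2 + 16)) dt.
Step 7. Evaluate the standard form: now -4*log(t - 3) + 4*log(t + 5) - 3*atan(t/4)/4 + atan(t/2) + 4*atan(t).
Answer: -4*log(t - 3) + 4*log(t + 5) - 3*atan(t/4)/4 + atan(t/2) + 4*atan(t).


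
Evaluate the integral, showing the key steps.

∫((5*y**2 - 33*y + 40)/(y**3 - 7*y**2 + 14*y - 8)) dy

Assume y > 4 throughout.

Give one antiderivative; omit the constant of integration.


Step 1. Decompose ∫((5*y**2 - 33*y + 40)/(y**3 - 7*y**2 + 14*y - 8)) dy by partial fractions, (5*y**2 - 33*y + 40)/(y**3 - 7*y**2 + 14*y - 8) = 4/(y - 1) + 3/(y - 2) - 2/(y - 4): now ∫(-2/(y - 4)) dy + ∫(3/(y - 2)) dy + ∫(4/(y - 1)) dy.
Step 2. Evaluate the standard form [assuming y > 1]: now 4*log(y - 1) + ∫(-2/(y - 4)) dy + ∫(3/(y - 2)) dy.
Step 3. Evaluate the standard form [assuming y > 2]: now 3*log(y - 2) + 4*log(y - 1) + ∫(-2/(y - 4)) dy.
Step 4. Evaluate the standard form [assuming y > 4]: now -2*log(y - 4) + 3*log(y - 2) + 4*log(y - 1).
Answer: -2*log(y - 4) + 3*log(y - 2) + 4*log(y - 1).


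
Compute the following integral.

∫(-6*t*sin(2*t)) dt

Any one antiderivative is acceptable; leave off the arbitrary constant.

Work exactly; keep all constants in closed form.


Answer: 3*t*cos(2*t) - 3*sin(2*t)/2.


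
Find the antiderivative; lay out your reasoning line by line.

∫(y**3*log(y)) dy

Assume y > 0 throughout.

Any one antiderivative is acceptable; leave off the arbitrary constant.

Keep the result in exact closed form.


Step 1. Integrate ∫(y**3*log(y)) dy by parts with u = log(y), dv = (y**3) dy, so v = y**4/4 [assuming y > 0]: now y**4*log(y)/4 + ∫(-y**3/4) dy.
Step 2. Evaluate the standard form: now y**4*log(y)/4 - y**4/16.
Answer: y**4*log(y)/4 - y**4/16.


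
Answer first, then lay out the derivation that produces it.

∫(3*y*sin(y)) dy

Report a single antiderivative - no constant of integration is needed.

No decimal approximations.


The answer is -3*y*cos(y) + 3*sin(y).
Step 1. Integrate ∫(3*y*sin(y)) dy by parts with u = y, dv = (3*sin(y)) dy, so v = -3*cos(y): now -3*y*cos(y) + ∫(3*cos(y)) dy.
Step 2. Evaluate the standard form: now -3*y*cos(y) + 3*sin(y).
Answer: -3*y*cos(y) + 3*sin(y).


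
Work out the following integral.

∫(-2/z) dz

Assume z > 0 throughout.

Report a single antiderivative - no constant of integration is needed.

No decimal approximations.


Answer: -2*log(z).


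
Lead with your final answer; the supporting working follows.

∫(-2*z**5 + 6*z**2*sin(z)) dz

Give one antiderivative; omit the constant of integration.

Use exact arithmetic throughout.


The answer is -z**6/3 - 6*z**2*cos(z) + 12*z*sin(z) + 12*cos(z).
Step 1. Rewrite: now ∫(-2*z**5) dz + ∫(6*z**2*sin(z)) dz.
Step 2. Evaluate the standard form: now -z**6/3 + ∫(6*z**2*sin(z)) dz.
Step 3. Integrate ∫(6*z**2*sin(z)) dz by parts with u = z**2, dv = (6*sin(z)) dz, so v = -6*cos(z): now -z**6/3 - 6*z**2*cos(z) + ∫(12*z*cos(z)) dz.
Step 4. Integrate ∫(12*z*cos(z)) dz by parts with u = z, dv = (12*cos(z)) dz, so v = 12*sin(z): now -z**6/3 - 6*z**2*cos(z) + 12*z*sin(z) + ∫(-12*sin(z)) dz.
Step 5. Evaluate the standard form: now -z**6/3 - 6*z**2*cos(z) + 12*z*sin(z) + 12*cos(z).
Answer: -z**6/3 - 6*z**2*cos(z) + 12*z*sin(z) + 12*cos(z).


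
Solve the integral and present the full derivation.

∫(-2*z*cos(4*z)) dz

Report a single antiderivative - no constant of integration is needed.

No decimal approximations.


Step 1. Integrate ∫(-2*z*cos(4*z)) dz by parts with u = z, dv = (-2*cos(4*z)) dz, so v = -sin(4*z)/2: now -z*sin(4*z)/2 + ∫(sin(4*z)/2) dz.
Step 2. Evaluate the standard form: now -z*sin(4*z)/2 - cos(4*z)/8.
Answer: -z*sin(4*z)/2 - cos(4*z)/8.


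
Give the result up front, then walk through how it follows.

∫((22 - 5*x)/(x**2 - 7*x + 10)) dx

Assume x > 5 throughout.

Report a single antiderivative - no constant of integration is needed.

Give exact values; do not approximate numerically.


The answer is -log(x - 5) - 4*log(x - 2).
Step 1. Decompose ∫((22 - 5*x)/(x**2 - 7*x + 10)) dx by partial fractions, (22 - 5*x)/(x**2 - 7*x + 10) = -4/(x - 2) - 1/(x - 5): now ∫(-1/(x - 5)) dx + ∫(-4/(x - 2)) dx.
Step 2. Evaluate the standard form [assuming x > 2]: now -4*log(x - 2) + ∫(-1/(x - 5)) dx.
Step 3. Evaluate the standard form [assuming x > 5]: now -log(x - 5) - 4*log(x - 2).
Answer: -log(x - 5) - 4*log(x - 2).


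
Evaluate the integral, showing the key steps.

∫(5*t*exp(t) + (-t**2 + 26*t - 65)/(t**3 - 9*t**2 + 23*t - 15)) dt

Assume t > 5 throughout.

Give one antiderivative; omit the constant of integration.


Step 1. Rewrite: now ∫(5*t*exp(t)) dt + ∫((-t**2 + 26*t - 65)/(t**3 - 9*t**2 + 23*t - 15)) dt.
Step 2. Decompose ∫((-t**2 + 26*t - 65)/(t**3 - 9*t**2 + 23*t - 15)) dt by partial fractions, (-t**2 + 26*t - 65)/(t**3 - 9*t**2 + 23*t - 15) = -5/(t - 1) - 1/(t - 3) + 5/(t - 5): now ∫(5*t*exp(t)) dt + ∫(5/(t - 5)) dt + ∫(-1/(t - 3)) dt + ∫(-5/(t - 1)) dt.
Step 3. Evaluate the standard form [assuming t > 1]: now -5*log(t - 1) + ∫(5*t*exp(t)) dt + ∫(5/(t - 5)) dt + ∫(-1/(t - 3)) dt.
Step 4. Evaluate the standard form [assuming t > 5]: now 5*log(t - 5) - 5*log(t - 1) + ∫(5*t*exp(t)) dt + ∫(-1/(t - 3)) dt.
Step 5. Evaluate the standard form [assuming t > 3]: now 5*log(t - 5) - log(t - 3) - 5*log(t - 1) + ∫(5*t*exp(t)) dt.
Step 6. Integrate ∫(5*t*exp(t)) dt by parts with u = t, dv = (5*exp(t)) dt, so v = 5*exp(t): now 5*t*exp(t) + 5*log(t - 5) - log(t - 3) - 5*log(t - 1) + ∫(-5*exp(t)) dt.
Step 7. Evaluate the standard form: now 5*t*exp(t) - 5*exp(t) + 5*log(t - 5) - log(t - 3) - 5*log(t - 1).
Answer: 5*t*exp(t) - 5*exp(t) + 5*log(t - 5) - log(t - 3) - 5*log(t - 1).


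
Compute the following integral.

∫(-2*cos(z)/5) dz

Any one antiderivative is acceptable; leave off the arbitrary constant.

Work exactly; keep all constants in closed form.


Answer: -2*sin(z)/5.


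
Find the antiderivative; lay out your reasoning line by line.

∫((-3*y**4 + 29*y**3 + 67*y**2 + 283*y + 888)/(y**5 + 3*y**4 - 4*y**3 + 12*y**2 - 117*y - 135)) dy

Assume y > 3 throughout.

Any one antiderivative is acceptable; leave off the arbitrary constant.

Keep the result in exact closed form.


Step 1. Decompose ∫((-3*y**4 + 29*y**3 + 67*y**2 + 283*y + 888)/(y**5 + 3*y**4 - 4*y**3 + 12*y**2 - 117*y - 135)) dy by partial fractions, (-3*y**4 + 29*y**3 + 67*y**2 + 283*y + 888)/(y**5 + 3*y**4 - 4*y**3 + 12*y**2 - 117*y - 135) = -1/(y**2 + 9) - 4/(y + 5) - 4/(y + 1) + 5/(y - 3): now ∫(5/(y - 3)) dy + ∫(-4/(y + 1)) dy + ∫(-4/(y + 5)) dy + ∫(-1/(y**2 + 9)) dy.
Step 2. Evaluate the standard form [assuming y > 3]: now 5*log(y - 3) + ∫(-4/(y + 1)) dy + ∫(-4/(y + 5)) dy + ∫(-1/(y**2 + 9)) dy.
Step 3. Evaluate the standard form [assuming y > -1]: now 5*log(y - 3) - 4*log(y + 1) + ∫(-4/(y + 5)) dy + ∫(-1/(y**2 + 9)) dy.
Step 4. Evaluate the standard form [assuming y > -5]: now 5*log(y - 3) - 4*log(y + 1) - 4*log(y + 5) + ∫(-1/(y**2 + 9)) dy.
Step 5. Evaluate the standard form: now 5*log(y - 3) - 4*log(y + 1) - 4*log(y + 5) - atan(y/3)/3.
Answer: 5*log(y - 3) - 4*log(y + 1) - 4*log(y + 5) - atan(y/3)/3.


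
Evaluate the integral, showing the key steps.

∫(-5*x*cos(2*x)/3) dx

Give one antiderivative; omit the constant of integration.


Step 1. Integrate ∫(-5*x*cos(2*x)/3) dx by parts with u = x, dv = (-5*cos(2*x)/3) dx, so v = -5*sin(2*x)/6: now -5*x*sin(2*x)/6 + ∫(5*sin(2*x)/6) dx.
Step 2. Evaluate the standard form: now -5*x*sin(2*x)/6 - 5*cos(2*x)/12.
Answer: -5*x*sin(2*x)/6 - 5*cos(2*x)/12.


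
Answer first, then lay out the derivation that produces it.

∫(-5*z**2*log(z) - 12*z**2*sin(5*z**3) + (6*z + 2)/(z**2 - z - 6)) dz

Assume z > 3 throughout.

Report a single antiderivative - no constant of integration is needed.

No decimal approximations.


The answer is -5*z**3*log(z)/3 + 5*z**3/9 + 4*log(z - 3) + 2*log(z + 2) + 4*cos(5*z**3)/5.
Step 1. Rewrite: now ∫(-5*z**2*log(z)) dz + ∫(-12*z**2*sin(5*z**3)) dz + ∫((6*z + 2)/(z**2 - z - 6)) dz.
Step 2. Decompose ∫((6*z + 2)/(z**2 - z - 6)) dz by partial fractions, (6*z + 2)/(z**2 - z - 6) = 2/(z + 2) + 4/(z - 3): now ∫(-5*z**2*log(z)) dz + ∫(-12*z**2*sin(5*z**3)) dz + ∫(4/(z - 3)) dz + ∫(2/(z + 2)) dz.
Step 3. Evaluate the standard form [assuming z > -2]: now 2*log(z + 2) + ∫(-5*z**2*log(z)) dz + ∫(-12*z**2*sin(5*z**3)) dz + ∫(4/(z - 3)) dz.
Step 4. Evaluate the standard form [assuming z > 3]: now 4*log(z - 3) + 2*log(z + 2) + ∫(-5*z**2*log(z)) dz + ∫(-12*z**2*sin(5*z**3)) dz.
Step 5. Substitute u = z**3, turning ∫(-12*z**2*sin(5*z**3)) dz into ∫(-4*sin(5*u)) du: now 4*log(z - 3) + 2*log(z + 2) + ∫(-5*z**2*log(z)) dz + ∫(-4*sin(5*u)) du.
Step 6. Evaluate the standard form: now 4*log(z - 3) + 2*log(z + 2) + 4*cos(5*u)/5 + ∫(-5*z**2*log(z)) dz.
Step 7. Substitute back u = z**3: now 4*log(z - 3) + 2*log(z + 2) + 4*cos(5*z**3)/5 + ∫(-5*z**2*log(z)) dz.
Step 8. Integrate ∫(-5*z**2*log(z)) dz by parts with u = log(z), dv = (-5*z**2) dz, so v = -5*z**3/3 [assuming z > 0]: now -5*z**3*log(z)/3 + 4*log(z - 3) + 2*log(z + 2) + 4*cos(5*z**3)/5 + ∫(5*z**2/3) dz.
Step 9. Evaluate the standard form: now -5*z**3*log(z)/3 + 5*z**3/9 + 4*log(z - 3) + 2*log(z + 2) + 4*cos(5*z**3)/5.
Answer: -5*z**3*log(z)/3 + 5*z**3/9 + 4*log(z - 3) + 2*log(z + 2) + 4*cos(5*z**3)/5.


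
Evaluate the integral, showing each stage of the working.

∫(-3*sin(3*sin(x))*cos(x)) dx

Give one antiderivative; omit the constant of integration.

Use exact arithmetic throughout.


Step 1. Substitute u = sin(x), turning ∫(-3*sin(3*sin(x))*cos(x)) dx into ∫(-3*sin(3*u)) du: now ∫(-3*sin(3*u)) du.
Step 2. Evaluate the standard form: now cos(3*u).
Step 3. Substitute back u = sin(x): now cos(3*sin(x)).
Answer: cos(3*sin(x)).


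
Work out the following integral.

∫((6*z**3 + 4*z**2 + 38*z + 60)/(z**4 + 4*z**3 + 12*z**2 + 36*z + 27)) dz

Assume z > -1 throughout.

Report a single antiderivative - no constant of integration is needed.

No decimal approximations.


Answer: log(z + 1) + 5*log(z + 3) - 4*atan(z/3)/3.


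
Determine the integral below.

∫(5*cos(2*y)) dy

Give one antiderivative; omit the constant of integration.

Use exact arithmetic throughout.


Answer: 5*sin(2*y)/2.


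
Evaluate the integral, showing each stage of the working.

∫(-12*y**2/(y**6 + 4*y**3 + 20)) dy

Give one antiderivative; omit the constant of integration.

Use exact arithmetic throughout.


Step 1. Substitute u = y**3 + 2, turning ∫(-12*y**2/(y**6 + 4*y**3 + 20)) dy into ∫(-4/(u**2 + 16)) du: now ∫(-4/(u**2 + 16)) du.
Step 2. Evaluate the standard form: now -atan(u/4).
Step 3. Substitute back u = y**3 + 2: now -atan(y**3/4 + 1/2).
Answer: -atan(y**3/4 + 1/2).


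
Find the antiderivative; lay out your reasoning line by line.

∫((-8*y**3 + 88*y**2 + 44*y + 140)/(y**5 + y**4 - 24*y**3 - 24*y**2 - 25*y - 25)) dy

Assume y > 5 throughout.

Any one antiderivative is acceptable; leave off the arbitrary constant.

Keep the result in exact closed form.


Step 1. Decompose ∫((-8*y**3 + 88*y**2 + 44*y + 140)/(y**5 + y**4 - 24*y**3 - 24*y**2 - 25*y - 25)) dy by partial fractions, (-8*y**3 + 88*y**2 + 44*y + 140)/(y**5 + y**4 - 24*y**3 - 24*y**2 - 25*y - 25) = -2/(y**2 + 1) + 3/(y + 5) - 4/(y + 1) + 1/(y - 5): now ∫(1/(y - 5)) dy + ∫(-4/(y + 1)) dy + ∫(3/(y + 5)) dy + ∫(-2/(y**2 + 1)) dy.
Step 2. Evaluate the standard form [assuming y > -5]: now 3*log(y + 5) + ∫(1/(y - 5)) dy + ∫(-4/(y + 1)) dy + ∫(-2/(y**2 + 1)) dy.
Step 3. Evaluate the standard form [assuming y > -1]: now -4*log(y + 1) + 3*log(y + 5) + ∫(1/(y - 5)) dy + ∫(-2/(y**2 + 1)) dy.
Step 4. Evaluate the standard form [assuming y > 5]: now log(y - 5) - 4*log(y + 1) + 3*log(y + 5) + ∫(-2/(y**2 + 1)) dy.
Step 5. Evaluate the standard form: now log(y - 5) - 4*log(y + 1) + 3*log(y + 5) - 2*atan(y).
Answer: log(y - 5) - 4*log(y + 1) + 3*log(y + 5) - 2*atan(y).


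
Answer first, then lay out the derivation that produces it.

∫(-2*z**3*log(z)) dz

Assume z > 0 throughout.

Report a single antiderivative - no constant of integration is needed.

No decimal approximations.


The answer is -z**4*log(z)/2 + z**4/8.
Step 1. Integrate ∫(-2*z**3*log(z)) dz by parts with u = log(z), dv = (-2*z**3) dz, so v = -z**4/2 [assuming z > 0]: now -z**4*log(z)/2 + ∫(z**3/2) dz.
Step 2. Evaluate the standard form: now -z**4*log(z)/2 + z**4/8.
Answer: -z**4*log(z)/2 + z**4/8.


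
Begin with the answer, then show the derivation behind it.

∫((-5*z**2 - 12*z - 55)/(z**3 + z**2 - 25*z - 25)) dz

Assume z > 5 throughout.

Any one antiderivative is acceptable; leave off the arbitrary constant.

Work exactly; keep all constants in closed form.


The answer is -4*log(z - 5) + 2*log(z + 1) - 3*log(z + 5).
Step 1. Decompose ∫((-5*z**2 - 12*z - 55)/(z**3 + z**2 - 25*z - 25)) dz by partial fractions, (-5*z**2 - 12*z - 55)/(z**3 + z**2 - 25*z - 25) = -3/(z + 5) + 2/(z + 1) - 4/(z - 5): now ∫(-4/(z - 5)) dz + ∫(2/(z + 1)) dz + ∫(-3/(z + 5)) dz.
Step 2. Evaluate the standard form [assuming z > -5]: now -3*log(z + 5) + ∫(-4/(z - 5)) dz + ∫(2/(z + 1)) dz.
Step 3. Evaluate the standard form [assuming z > 5]: now -4*log(z - 5) - 3*log(z + 5) + ∫(2/(z + 1)) dz.
Step 4. Evaluate the standard form [assuming z > -1]: now -4*log(z - 5) + 2*log(z + 1) - 3*log(z + 5).
Answer: -4*log(z - 5) + 2*log(z + 1) - 3*log(z + 5).


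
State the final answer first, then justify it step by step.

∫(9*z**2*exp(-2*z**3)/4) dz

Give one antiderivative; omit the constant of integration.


The answer is -3*exp(-2*z**3)/8.
Step 1. Substitute u = z**3, turning ∫(9*z**2*exp(-2*z**3)/4) dz into ∫(3*exp(-2*u)/4) du: now ∫(3*exp(-2*u)/4) du.
Step 2. Evaluate the standard form: now -3*exp(-2*u)/8.
Step 3. Substitute back u = z**3: now -3*exp(-2*z**3)/8.
Answer: -3*exp(-2*z**3)/8.


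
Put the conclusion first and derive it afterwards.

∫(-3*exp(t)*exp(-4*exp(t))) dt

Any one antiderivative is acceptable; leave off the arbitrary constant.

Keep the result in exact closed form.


The answer is 3*exp(-4*exp(t))/4.
Step 1. Substitute u = exp(t), turning ∫(-3*exp(t)*exp(-4*exp(t))) dt into ∫(-3*exp(-4*u)) du: now ∫(-3*exp(-4*u)) du.
Step 2. Evaluate the standard form: now 3*exp(-4*u)/4.
Step 3. Substitute back u = exp(t): now 3*exp(-4*exp(t))/4.
Answer: 3*exp(-4*exp(t))/4.


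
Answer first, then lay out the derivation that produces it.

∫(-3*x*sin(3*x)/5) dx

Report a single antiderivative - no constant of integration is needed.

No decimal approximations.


The answer is x*cos(3*x)/5 - sin(3*x)/15.
Step 1. Integrate ∫(-3*x*sin(3*x)/5) dx by parts with u = x, dv = (-3*sin(3*x)/5) dx, so v = cos(3*x)/5: now x*cos(3*x)/5 + ∫(-cos(3*x)/5) dx.
Step 2. Evaluate the standard form: now x*cos(3*x)/5 - sin(3*x)/15.
Answer: x*cos(3*x)/5 - sin(3*x)/15.
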